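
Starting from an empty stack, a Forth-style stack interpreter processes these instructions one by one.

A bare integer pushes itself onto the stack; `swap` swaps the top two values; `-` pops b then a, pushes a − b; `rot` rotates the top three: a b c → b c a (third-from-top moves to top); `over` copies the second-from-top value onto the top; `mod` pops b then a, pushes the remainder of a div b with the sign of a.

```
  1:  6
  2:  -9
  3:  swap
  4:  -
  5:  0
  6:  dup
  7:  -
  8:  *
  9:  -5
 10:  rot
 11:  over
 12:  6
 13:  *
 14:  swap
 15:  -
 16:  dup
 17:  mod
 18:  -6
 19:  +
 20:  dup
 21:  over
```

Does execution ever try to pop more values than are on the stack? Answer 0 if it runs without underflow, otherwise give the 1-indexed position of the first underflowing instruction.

6    : 6
-9   : 6 -9
swap : -9 6
-    : -15
0    : -15 0
dup  : -15 0 0
-    : -15 0
*    : 0
-5   : 0 -5
rot  — needs 3 operands, stack has 2 → underflow

10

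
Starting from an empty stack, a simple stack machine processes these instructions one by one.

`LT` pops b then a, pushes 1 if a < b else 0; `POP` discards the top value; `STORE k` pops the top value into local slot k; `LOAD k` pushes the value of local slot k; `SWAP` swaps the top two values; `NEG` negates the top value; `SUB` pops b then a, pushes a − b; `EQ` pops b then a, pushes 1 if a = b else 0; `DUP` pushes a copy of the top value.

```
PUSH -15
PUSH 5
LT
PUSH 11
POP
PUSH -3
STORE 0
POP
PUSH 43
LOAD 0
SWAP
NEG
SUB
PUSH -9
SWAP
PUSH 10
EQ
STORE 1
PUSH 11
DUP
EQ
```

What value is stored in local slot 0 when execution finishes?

PUSH -15 -> [-15]
PUSH 5   -> [-15, 5]
LT       -> [1]
PUSH 11  -> [1, 11]
POP      -> [1]
PUSH -3  -> [1, -3]
STORE 0  -> [1]
POP      -> []
PUSH 43  -> [43]
LOAD 0   -> [43, -3]
SWAP     -> [-3, 43]
NEG      -> [-3, -43]
SUB      -> [40]
PUSH -9  -> [40, -9]
SWAP     -> [-9, 40]
PUSH 10  -> [-9, 40, 10]
EQ       -> [-9, 0]
STORE 1  -> [-9]
PUSH 11  -> [-9, 11]
DUP      -> [-9, 11, 11]
EQ       -> [-9, 1]

-3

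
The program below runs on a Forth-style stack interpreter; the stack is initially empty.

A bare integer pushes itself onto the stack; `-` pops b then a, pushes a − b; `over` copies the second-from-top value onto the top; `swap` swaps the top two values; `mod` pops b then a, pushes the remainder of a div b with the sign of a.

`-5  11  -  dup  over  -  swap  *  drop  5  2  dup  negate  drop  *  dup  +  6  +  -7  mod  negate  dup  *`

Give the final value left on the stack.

25

-5     -> -5
11     -> -5 11
-      -> -16
dup    -> -16 -16
over   -> -16 -16 -16
-      -> -16 0
swap   -> 0 -16
*      -> 0
drop   -> (empty)
5      -> 5
2      -> 5 2
dup    -> 5 2 2
negate -> 5 2 -2
drop   -> 5 2
*      -> 10
dup    -> 10 10
+      -> 20
6      -> 20 6
+      -> 26
-7     -> 26 -7
mod    -> 5
negate -> -5
dup    -> -5 -5
*      -> 25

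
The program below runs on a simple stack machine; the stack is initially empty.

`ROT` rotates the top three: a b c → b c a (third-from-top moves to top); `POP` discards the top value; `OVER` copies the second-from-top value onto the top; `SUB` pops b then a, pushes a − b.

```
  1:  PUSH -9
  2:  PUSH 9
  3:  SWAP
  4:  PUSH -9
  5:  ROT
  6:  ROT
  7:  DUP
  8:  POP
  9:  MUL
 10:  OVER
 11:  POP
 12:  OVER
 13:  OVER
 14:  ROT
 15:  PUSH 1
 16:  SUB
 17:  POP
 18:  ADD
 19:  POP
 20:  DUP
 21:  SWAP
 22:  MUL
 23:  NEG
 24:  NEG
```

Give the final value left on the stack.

81

PUSH -9  -9
PUSH 9   -9 9
SWAP     9 -9
PUSH -9  9 -9 -9
ROT      -9 -9 9
ROT      -9 9 -9
DUP      -9 9 -9 -9
POP      -9 9 -9
MUL      -9 -81
OVER     -9 -81 -9
POP      -9 -81
OVER     -9 -81 -9
OVER     -9 -81 -9 -81
ROT      -9 -9 -81 -81
PUSH 1   -9 -9 -81 -81 1
SUB      -9 -9 -81 -82
POP      -9 -9 -81
ADD      -9 -90
POP      -9
DUP      -9 -9
SWAP     -9 -9
MUL      81
NEG      -81
NEG      81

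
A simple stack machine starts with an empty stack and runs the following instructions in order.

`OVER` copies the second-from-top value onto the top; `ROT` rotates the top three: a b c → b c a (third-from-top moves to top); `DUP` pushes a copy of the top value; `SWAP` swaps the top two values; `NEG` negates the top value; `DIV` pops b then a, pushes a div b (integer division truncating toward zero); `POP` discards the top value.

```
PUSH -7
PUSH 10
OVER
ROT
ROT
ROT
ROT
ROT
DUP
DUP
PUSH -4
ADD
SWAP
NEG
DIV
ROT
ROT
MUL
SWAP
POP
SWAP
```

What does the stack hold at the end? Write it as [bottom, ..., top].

[-70, -7]

PUSH -7 -> [-7]
PUSH 10 -> [-7, 10]
OVER    -> [-7, 10, -7]
ROT     -> [10, -7, -7]
ROT     -> [-7, -7, 10]
ROT     -> [-7, 10, -7]
ROT     -> [10, -7, -7]
ROT     -> [-7, -7, 10]
DUP     -> [-7, -7, 10, 10]
DUP     -> [-7, -7, 10, 10, 10]
PUSH -4 -> [-7, -7, 10, 10, 10, -4]
ADD     -> [-7, -7, 10, 10, 6]
SWAP    -> [-7, -7, 10, 6, 10]
NEG     -> [-7, -7, 10, 6, -10]
DIV     -> [-7, -7, 10, 0]
ROT     -> [-7, 10, 0, -7]
ROT     -> [-7, 0, -7, 10]
MUL     -> [-7, 0, -70]
SWAP    -> [-7, -70, 0]
POP     -> [-7, -70]
SWAP    -> [-70, -7]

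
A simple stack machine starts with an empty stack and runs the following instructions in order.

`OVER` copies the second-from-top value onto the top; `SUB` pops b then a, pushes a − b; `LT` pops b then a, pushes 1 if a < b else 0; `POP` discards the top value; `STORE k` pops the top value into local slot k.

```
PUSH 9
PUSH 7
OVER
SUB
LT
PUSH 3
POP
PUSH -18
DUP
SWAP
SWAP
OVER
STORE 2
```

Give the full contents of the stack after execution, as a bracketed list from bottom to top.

[0, -18, -18]

PUSH 9   -> [9]
PUSH 7   -> [9, 7]
OVER     -> [9, 7, 9]
SUB      -> [9, -2]
LT       -> [0]
PUSH 3   -> [0, 3]
POP      -> [0]
PUSH -18 -> [0, -18]
DUP      -> [0, -18, -18]
SWAP     -> [0, -18, -18]
SWAP     -> [0, -18, -18]
OVER     -> [0, -18, -18, -18]
STORE 2  -> [0, -18, -18]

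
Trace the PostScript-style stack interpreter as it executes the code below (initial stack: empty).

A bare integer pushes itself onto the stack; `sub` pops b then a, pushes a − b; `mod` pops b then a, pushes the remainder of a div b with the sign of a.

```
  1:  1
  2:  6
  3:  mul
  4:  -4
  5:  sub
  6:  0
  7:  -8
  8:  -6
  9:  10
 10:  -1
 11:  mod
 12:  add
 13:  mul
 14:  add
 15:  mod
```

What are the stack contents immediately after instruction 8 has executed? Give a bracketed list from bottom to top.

1   -> [1]
6   -> [1, 6]
mul -> [6]
-4  -> [6, -4]
sub -> [10]
0   -> [10, 0]
-8  -> [10, 0, -8]
-6  -> [10, 0, -8, -6]

[10, 0, -8, -6]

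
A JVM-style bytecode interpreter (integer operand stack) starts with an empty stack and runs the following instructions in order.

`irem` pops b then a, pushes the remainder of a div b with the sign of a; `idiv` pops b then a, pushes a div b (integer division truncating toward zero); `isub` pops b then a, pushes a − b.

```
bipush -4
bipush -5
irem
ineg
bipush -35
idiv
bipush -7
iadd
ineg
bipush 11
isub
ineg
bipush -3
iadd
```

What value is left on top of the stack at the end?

bipush -4   [-4]
bipush -5   [-4, -5]
irem        [-4]
ineg        [4]
bipush -35  [4, -35]
idiv        [0]
bipush -7   [0, -7]
iadd        [-7]
ineg        [7]
bipush 11   [7, 11]
isub        [-4]
ineg        [4]
bipush -3   [4, -3]
iadd        [1]

1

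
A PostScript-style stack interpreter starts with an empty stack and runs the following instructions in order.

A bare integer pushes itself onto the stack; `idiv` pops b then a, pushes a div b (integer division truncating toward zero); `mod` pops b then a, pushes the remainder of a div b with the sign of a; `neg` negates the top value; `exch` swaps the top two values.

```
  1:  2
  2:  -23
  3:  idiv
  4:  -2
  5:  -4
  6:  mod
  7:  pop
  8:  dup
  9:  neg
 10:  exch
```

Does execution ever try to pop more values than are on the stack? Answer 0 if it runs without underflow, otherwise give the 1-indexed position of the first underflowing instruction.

0

2    -> [2]
-23  -> [2, -23]
idiv -> [0]
-2   -> [0, -2]
-4   -> [0, -2, -4]
mod  -> [0, -2]
pop  -> [0]
dup  -> [0, 0]
neg  -> [0, 0]
exch -> [0, 0]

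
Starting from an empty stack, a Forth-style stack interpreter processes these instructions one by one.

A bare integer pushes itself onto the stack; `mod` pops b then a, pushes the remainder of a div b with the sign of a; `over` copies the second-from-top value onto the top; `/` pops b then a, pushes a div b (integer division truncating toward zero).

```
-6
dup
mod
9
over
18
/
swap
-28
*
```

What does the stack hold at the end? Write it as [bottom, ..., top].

-6   -> -6
dup  -> -6 -6
mod  -> 0
9    -> 0 9
over -> 0 9 0
18   -> 0 9 0 18
/    -> 0 9 0
swap -> 0 0 9
-28  -> 0 0 9 -28
*    -> 0 0 -252

[0, 0, -252]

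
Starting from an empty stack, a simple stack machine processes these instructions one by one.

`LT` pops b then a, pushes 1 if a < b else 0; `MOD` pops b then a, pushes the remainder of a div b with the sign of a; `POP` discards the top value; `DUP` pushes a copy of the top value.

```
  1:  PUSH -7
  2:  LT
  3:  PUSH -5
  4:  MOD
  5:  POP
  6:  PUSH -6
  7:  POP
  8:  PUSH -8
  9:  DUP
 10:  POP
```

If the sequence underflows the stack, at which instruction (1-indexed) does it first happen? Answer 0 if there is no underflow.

PUSH -7 : -7
LT  — needs 2 operands, stack has 1 → underflow

2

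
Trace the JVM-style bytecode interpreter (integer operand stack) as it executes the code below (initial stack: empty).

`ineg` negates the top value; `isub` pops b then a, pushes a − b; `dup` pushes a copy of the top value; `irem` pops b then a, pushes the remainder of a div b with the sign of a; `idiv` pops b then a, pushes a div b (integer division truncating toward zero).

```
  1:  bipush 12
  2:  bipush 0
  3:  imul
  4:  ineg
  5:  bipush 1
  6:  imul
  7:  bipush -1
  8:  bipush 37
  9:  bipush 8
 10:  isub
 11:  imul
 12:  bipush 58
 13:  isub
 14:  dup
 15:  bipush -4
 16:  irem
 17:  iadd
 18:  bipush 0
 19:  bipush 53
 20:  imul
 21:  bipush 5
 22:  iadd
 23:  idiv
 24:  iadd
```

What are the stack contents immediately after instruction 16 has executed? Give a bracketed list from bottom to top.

bipush 12 → [12]
bipush 0  → [12, 0]
imul      → [0]
ineg      → [0]
bipush 1  → [0, 1]
imul      → [0]
bipush -1 → [0, -1]
bipush 37 → [0, -1, 37]
bipush 8  → [0, -1, 37, 8]
isub      → [0, -1, 29]
imul      → [0, -29]
bipush 58 → [0, -29, 58]
isub      → [0, -87]
dup       → [0, -87, -87]
bipush -4 → [0, -87, -87, -4]
irem      → [0, -87, -3]

[0, -87, -3]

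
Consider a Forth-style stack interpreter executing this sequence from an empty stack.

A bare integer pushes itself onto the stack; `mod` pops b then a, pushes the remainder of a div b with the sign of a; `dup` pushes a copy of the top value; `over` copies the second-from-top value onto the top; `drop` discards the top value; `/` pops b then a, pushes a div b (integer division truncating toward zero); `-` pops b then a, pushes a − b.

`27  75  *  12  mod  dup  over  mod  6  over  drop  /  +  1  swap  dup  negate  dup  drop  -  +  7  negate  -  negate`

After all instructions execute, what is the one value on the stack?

27     : 27
75     : 27 75
*      : 2025
12     : 2025 12
mod    : 9
dup    : 9 9
over   : 9 9 9
mod    : 9 0
6      : 9 0 6
over   : 9 0 6 0
drop   : 9 0 6
/      : 9 0
+      : 9
1      : 9 1
swap   : 1 9
dup    : 1 9 9
negate : 1 9 -9
dup    : 1 9 -9 -9
drop   : 1 9 -9
-      : 1 18
+      : 19
7      : 19 7
negate : 19 -7
-      : 26
negate : -26

-26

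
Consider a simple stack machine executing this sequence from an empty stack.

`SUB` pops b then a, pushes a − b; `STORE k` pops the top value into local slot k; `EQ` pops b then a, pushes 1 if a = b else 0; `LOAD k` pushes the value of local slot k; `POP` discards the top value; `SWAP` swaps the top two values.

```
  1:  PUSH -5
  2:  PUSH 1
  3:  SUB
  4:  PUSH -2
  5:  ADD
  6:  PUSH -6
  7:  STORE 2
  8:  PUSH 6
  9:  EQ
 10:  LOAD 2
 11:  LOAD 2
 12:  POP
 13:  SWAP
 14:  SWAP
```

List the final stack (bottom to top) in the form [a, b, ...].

PUSH -5 -> [-5]
PUSH 1  -> [-5, 1]
SUB     -> [-6]
PUSH -2 -> [-6, -2]
ADD     -> [-8]
PUSH -6 -> [-8, -6]
STORE 2 -> [-8]
PUSH 6  -> [-8, 6]
EQ      -> [0]
LOAD 2  -> [0, -6]
LOAD 2  -> [0, -6, -6]
POP     -> [0, -6]
SWAP    -> [-6, 0]
SWAP    -> [0, -6]

[0, -6]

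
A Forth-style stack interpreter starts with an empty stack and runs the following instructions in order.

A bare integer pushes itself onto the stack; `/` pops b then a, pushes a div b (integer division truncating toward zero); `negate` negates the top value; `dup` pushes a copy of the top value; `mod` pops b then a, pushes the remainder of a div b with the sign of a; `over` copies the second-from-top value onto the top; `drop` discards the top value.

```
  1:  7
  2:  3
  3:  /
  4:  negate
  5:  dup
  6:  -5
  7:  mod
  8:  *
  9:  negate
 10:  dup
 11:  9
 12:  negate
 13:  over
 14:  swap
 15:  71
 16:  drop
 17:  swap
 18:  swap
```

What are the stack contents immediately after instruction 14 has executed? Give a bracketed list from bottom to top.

[-4, -4, -4, -9]

7      -> [7]
3      -> [7, 3]
/      -> [2]
negate -> [-2]
dup    -> [-2, -2]
-5     -> [-2, -2, -5]
mod    -> [-2, -2]
*      -> [4]
negate -> [-4]
dup    -> [-4, -4]
9      -> [-4, -4, 9]
negate -> [-4, -4, -9]
over   -> [-4, -4, -9, -4]
swap   -> [-4, -4, -4, -9]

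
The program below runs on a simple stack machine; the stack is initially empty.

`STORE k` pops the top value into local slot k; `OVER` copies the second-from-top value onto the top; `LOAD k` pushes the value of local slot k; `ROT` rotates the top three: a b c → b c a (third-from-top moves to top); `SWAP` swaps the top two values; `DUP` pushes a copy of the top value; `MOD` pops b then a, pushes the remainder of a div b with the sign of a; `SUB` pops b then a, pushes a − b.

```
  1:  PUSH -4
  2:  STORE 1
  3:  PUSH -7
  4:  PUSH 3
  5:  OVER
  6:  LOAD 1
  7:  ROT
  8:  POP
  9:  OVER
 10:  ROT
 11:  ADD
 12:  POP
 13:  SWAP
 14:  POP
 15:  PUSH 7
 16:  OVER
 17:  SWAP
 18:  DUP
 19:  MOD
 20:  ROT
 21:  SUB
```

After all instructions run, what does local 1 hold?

-4

PUSH -4  [-4]
STORE 1  []
PUSH -7  [-7]
PUSH 3   [-7, 3]
OVER     [-7, 3, -7]
LOAD 1   [-7, 3, -7, -4]
ROT      [-7, -7, -4, 3]
POP      [-7, -7, -4]
OVER     [-7, -7, -4, -7]
ROT      [-7, -4, -7, -7]
ADD      [-7, -4, -14]
POP      [-7, -4]
SWAP     [-4, -7]
POP      [-4]
PUSH 7   [-4, 7]
OVER     [-4, 7, -4]
SWAP     [-4, -4, 7]
DUP      [-4, -4, 7, 7]
MOD      [-4, -4, 0]
ROT      [-4, 0, -4]
SUB      [-4, 4]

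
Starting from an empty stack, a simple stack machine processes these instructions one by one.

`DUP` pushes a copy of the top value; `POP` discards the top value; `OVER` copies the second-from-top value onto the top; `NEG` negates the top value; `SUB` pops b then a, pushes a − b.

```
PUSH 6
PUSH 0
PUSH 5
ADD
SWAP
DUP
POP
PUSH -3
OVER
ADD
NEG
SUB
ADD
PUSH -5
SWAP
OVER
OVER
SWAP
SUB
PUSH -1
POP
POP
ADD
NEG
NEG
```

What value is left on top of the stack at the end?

9

PUSH 6  -> [6]
PUSH 0  -> [6, 0]
PUSH 5  -> [6, 0, 5]
ADD     -> [6, 5]
SWAP    -> [5, 6]
DUP     -> [5, 6, 6]
POP     -> [5, 6]
PUSH -3 -> [5, 6, -3]
OVER    -> [5, 6, -3, 6]
ADD     -> [5, 6, 3]
NEG     -> [5, 6, -3]
SUB     -> [5, 9]
ADD     -> [14]
PUSH -5 -> [14, -5]
SWAP    -> [-5, 14]
OVER    -> [-5, 14, -5]
OVER    -> [-5, 14, -5, 14]
SWAP    -> [-5, 14, 14, -5]
SUB     -> [-5, 14, 19]
PUSH -1 -> [-5, 14, 19, -1]
POP     -> [-5, 14, 19]
POP     -> [-5, 14]
ADD     -> [9]
NEG     -> [-9]
NEG     -> [9]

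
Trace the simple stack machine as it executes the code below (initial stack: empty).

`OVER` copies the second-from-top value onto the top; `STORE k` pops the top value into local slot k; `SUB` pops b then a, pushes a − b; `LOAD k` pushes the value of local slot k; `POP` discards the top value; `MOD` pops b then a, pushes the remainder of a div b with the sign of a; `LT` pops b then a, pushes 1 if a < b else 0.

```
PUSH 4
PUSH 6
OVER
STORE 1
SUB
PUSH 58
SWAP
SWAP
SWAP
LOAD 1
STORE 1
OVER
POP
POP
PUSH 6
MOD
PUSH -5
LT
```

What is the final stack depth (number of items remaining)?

PUSH 4   4
PUSH 6   4 6
OVER     4 6 4
STORE 1  4 6
SUB      -2
PUSH 58  -2 58
SWAP     58 -2
SWAP     -2 58
SWAP     58 -2
LOAD 1   58 -2 4
STORE 1  58 -2
OVER     58 -2 58
POP      58 -2
POP      58
PUSH 6   58 6
MOD      4
PUSH -5  4 -5
LT       0

1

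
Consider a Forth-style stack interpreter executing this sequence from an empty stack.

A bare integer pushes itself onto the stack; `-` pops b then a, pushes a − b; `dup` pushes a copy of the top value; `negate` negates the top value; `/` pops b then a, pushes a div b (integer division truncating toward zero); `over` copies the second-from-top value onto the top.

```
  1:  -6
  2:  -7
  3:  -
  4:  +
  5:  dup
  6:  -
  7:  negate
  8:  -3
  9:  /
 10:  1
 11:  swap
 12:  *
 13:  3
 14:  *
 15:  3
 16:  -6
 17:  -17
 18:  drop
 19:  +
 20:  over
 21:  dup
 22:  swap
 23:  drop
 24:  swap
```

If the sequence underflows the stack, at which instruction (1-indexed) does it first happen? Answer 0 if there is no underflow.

-6 : -6
-7 : -6 -7
-  : 1
+  — needs 2 operands, stack has 1 → underflow

4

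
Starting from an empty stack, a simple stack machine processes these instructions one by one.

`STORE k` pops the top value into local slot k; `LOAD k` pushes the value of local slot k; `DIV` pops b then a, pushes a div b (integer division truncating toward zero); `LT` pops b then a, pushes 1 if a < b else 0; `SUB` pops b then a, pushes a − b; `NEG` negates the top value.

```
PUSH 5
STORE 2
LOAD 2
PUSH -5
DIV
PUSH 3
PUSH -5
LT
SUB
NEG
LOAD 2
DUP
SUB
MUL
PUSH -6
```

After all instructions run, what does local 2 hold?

5

PUSH 5  : [5]
STORE 2 : []
LOAD 2  : [5]
PUSH -5 : [5, -5]
DIV     : [-1]
PUSH 3  : [-1, 3]
PUSH -5 : [-1, 3, -5]
LT      : [-1, 0]
SUB     : [-1]
NEG     : [1]
LOAD 2  : [1, 5]
DUP     : [1, 5, 5]
SUB     : [1, 0]
MUL     : [0]
PUSH -6 : [0, -6]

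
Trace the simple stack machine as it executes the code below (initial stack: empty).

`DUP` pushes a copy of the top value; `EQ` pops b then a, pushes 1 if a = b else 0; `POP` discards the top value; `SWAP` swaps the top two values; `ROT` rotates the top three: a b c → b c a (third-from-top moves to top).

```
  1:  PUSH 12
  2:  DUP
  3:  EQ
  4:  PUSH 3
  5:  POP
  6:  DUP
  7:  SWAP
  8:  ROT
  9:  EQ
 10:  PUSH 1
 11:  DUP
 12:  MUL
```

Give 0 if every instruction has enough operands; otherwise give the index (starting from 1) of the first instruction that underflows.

PUSH 12 → 12
DUP     → 12 12
EQ      → 1
PUSH 3  → 1 3
POP     → 1
DUP     → 1 1
SWAP    → 1 1
ROT  — needs 3 operands, stack has 2 → underflow

8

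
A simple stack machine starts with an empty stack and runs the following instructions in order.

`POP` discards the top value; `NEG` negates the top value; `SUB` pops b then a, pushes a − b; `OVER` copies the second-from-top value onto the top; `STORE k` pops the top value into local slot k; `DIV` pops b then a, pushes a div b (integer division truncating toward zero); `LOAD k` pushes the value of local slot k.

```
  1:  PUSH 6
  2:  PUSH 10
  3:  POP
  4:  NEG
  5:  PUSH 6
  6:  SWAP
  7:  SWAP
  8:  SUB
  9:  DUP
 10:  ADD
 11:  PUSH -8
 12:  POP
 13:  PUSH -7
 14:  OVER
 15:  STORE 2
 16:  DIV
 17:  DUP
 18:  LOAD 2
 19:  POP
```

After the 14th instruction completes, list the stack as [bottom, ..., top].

PUSH 6  : 6
PUSH 10 : 6 10
POP     : 6
NEG     : -6
PUSH 6  : -6 6
SWAP    : 6 -6
SWAP    : -6 6
SUB     : -12
DUP     : -12 -12
ADD     : -24
PUSH -8 : -24 -8
POP     : -24
PUSH -7 : -24 -7
OVER    : -24 -7 -24

[-24, -7, -24]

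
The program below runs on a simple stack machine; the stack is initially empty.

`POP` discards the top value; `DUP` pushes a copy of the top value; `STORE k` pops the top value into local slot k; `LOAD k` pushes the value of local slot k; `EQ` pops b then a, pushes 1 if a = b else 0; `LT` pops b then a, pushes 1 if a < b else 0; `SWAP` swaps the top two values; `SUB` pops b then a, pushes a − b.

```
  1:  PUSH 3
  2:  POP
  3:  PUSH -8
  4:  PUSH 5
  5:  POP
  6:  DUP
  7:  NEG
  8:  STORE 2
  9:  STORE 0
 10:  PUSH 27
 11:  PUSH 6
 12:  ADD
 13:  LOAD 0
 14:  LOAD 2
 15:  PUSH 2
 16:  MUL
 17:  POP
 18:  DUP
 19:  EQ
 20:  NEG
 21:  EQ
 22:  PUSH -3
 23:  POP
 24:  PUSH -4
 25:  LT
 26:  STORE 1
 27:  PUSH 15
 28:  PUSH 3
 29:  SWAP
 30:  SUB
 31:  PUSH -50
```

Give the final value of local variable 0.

PUSH 3   -> 3
POP      -> (empty)
PUSH -8  -> -8
PUSH 5   -> -8 5
POP      -> -8
DUP      -> -8 -8
NEG      -> -8 8
STORE 2  -> -8
STORE 0  -> (empty)
PUSH 27  -> 27
PUSH 6   -> 27 6
ADD      -> 33
LOAD 0   -> 33 -8
LOAD 2   -> 33 -8 8
PUSH 2   -> 33 -8 8 2
MUL      -> 33 -8 16
POP      -> 33 -8
DUP      -> 33 -8 -8
EQ       -> 33 1
NEG      -> 33 -1
EQ       -> 0
PUSH -3  -> 0 -3
POP      -> 0
PUSH -4  -> 0 -4
LT       -> 0
STORE 1  -> (empty)
PUSH 15  -> 15
PUSH 3   -> 15 3
SWAP     -> 3 15
SUB      -> -12
PUSH -50 -> -12 -50

-8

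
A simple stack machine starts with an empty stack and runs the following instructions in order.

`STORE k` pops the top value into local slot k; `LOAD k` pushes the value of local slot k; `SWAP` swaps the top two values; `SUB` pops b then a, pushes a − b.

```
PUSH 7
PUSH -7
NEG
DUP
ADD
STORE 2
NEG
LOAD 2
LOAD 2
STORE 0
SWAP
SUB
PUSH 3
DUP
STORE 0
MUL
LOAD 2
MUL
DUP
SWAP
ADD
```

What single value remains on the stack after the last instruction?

1764

PUSH 7   [7]
PUSH -7  [7, -7]
NEG      [7, 7]
DUP      [7, 7, 7]
ADD      [7, 14]
STORE 2  [7]
NEG      [-7]
LOAD 2   [-7, 14]
LOAD 2   [-7, 14, 14]
STORE 0  [-7, 14]
SWAP     [14, -7]
SUB      [21]
PUSH 3   [21, 3]
DUP      [21, 3, 3]
STORE 0  [21, 3]
MUL      [63]
LOAD 2   [63, 14]
MUL      [882]
DUP      [882, 882]
SWAP     [882, 882]
ADD      [1764]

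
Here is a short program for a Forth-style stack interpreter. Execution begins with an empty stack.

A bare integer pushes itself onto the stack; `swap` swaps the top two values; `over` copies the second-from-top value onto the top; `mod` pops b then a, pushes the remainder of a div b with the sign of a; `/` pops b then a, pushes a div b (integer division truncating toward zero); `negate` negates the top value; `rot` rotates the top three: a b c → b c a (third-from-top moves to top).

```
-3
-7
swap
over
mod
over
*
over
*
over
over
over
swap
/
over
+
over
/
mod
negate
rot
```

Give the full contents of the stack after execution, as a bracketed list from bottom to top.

-3     : -3
-7     : -3 -7
swap   : -7 -3
over   : -7 -3 -7
mod    : -7 -3
over   : -7 -3 -7
*      : -7 21
over   : -7 21 -7
*      : -7 -147
over   : -7 -147 -7
over   : -7 -147 -7 -147
over   : -7 -147 -7 -147 -7
swap   : -7 -147 -7 -7 -147
/      : -7 -147 -7 0
over   : -7 -147 -7 0 -7
+      : -7 -147 -7 -7
over   : -7 -147 -7 -7 -7
/      : -7 -147 -7 1
mod    : -7 -147 0
negate : -7 -147 0
rot    : -147 0 -7

[-147, 0, -7]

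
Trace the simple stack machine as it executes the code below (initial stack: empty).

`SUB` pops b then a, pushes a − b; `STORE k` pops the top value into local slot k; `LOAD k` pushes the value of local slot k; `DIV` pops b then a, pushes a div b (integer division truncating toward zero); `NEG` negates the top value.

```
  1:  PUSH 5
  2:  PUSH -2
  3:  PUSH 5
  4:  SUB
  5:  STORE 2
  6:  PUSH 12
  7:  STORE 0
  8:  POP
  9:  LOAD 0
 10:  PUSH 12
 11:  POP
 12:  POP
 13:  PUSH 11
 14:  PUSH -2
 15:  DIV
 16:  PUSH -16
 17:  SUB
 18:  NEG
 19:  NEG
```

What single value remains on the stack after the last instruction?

11

PUSH 5    5
PUSH -2   5 -2
PUSH 5    5 -2 5
SUB       5 -7
STORE 2   5
PUSH 12   5 12
STORE 0   5
POP       (empty)
LOAD 0    12
PUSH 12   12 12
POP       12
POP       (empty)
PUSH 11   11
PUSH -2   11 -2
DIV       -5
PUSH -16  -5 -16
SUB       11
NEG       -11
NEG       11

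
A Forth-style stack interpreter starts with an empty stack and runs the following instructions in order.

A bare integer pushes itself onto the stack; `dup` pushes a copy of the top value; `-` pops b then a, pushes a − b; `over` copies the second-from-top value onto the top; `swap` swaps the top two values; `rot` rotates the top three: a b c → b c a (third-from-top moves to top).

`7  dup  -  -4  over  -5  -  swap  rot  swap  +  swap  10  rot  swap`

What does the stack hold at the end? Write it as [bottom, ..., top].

[5, -4, 10]

7     [7]
dup   [7, 7]
-     [0]
-4    [0, -4]
over  [0, -4, 0]
-5    [0, -4, 0, -5]
-     [0, -4, 5]
swap  [0, 5, -4]
rot   [5, -4, 0]
swap  [5, 0, -4]
+     [5, -4]
swap  [-4, 5]
10    [-4, 5, 10]
rot   [5, 10, -4]
swap  [5, -4, 10]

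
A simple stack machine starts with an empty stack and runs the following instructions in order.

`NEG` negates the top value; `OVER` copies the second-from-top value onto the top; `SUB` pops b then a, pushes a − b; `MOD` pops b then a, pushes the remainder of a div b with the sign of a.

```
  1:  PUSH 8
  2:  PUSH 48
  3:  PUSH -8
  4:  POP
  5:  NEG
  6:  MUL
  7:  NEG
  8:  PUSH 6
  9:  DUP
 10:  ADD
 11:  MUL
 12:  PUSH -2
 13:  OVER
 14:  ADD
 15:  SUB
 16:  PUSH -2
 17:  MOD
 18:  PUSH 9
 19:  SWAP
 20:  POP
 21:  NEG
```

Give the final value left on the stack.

PUSH 8  → [8]
PUSH 48 → [8, 48]
PUSH -8 → [8, 48, -8]
POP     → [8, 48]
NEG     → [8, -48]
MUL     → [-384]
NEG     → [384]
PUSH 6  → [384, 6]
DUP     → [384, 6, 6]
ADD     → [384, 12]
MUL     → [4608]
PUSH -2 → [4608, -2]
OVER    → [4608, -2, 4608]
ADD     → [4608, 4606]
SUB     → [2]
PUSH -2 → [2, -2]
MOD     → [0]
PUSH 9  → [0, 9]
SWAP    → [9, 0]
POP     → [9]
NEG     → [-9]

-9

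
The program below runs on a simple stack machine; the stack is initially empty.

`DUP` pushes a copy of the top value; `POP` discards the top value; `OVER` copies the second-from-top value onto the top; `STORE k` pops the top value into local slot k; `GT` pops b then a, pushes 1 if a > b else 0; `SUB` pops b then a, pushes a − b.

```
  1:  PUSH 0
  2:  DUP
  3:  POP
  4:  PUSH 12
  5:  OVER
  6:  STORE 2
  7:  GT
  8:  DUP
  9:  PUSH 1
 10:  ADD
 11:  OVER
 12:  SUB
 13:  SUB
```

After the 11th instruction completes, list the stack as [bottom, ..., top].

PUSH 0  → 0
DUP     → 0 0
POP     → 0
PUSH 12 → 0 12
OVER    → 0 12 0
STORE 2 → 0 12
GT      → 0
DUP     → 0 0
PUSH 1  → 0 0 1
ADD     → 0 1
OVER    → 0 1 0

[0, 1, 0]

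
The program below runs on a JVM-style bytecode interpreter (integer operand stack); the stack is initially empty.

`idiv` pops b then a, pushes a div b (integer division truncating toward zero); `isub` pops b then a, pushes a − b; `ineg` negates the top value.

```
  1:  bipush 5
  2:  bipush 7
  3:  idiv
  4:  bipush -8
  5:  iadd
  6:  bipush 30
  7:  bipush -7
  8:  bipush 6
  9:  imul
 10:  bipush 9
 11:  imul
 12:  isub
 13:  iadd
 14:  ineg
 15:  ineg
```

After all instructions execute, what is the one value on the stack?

bipush 5   5
bipush 7   5 7
idiv       0
bipush -8  0 -8
iadd       -8
bipush 30  -8 30
bipush -7  -8 30 -7
bipush 6   -8 30 -7 6
imul       -8 30 -42
bipush 9   -8 30 -42 9
imul       -8 30 -378
isub       -8 408
iadd       400
ineg       -400
ineg       400

400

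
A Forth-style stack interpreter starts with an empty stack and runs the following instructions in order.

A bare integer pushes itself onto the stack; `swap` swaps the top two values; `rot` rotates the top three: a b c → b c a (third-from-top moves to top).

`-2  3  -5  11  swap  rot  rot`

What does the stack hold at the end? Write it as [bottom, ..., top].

[-2, -5, 3, 11]

-2   -> [-2]
3    -> [-2, 3]
-5   -> [-2, 3, -5]
11   -> [-2, 3, -5, 11]
swap -> [-2, 3, 11, -5]
rot  -> [-2, 11, -5, 3]
rot  -> [-2, -5, 3, 11]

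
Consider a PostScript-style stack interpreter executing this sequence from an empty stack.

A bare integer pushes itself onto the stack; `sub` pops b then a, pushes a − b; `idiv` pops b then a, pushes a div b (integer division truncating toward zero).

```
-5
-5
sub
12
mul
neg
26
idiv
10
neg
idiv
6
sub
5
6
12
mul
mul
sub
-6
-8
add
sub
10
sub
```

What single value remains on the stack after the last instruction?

-362

-5   → [-5]
-5   → [-5, -5]
sub  → [0]
12   → [0, 12]
mul  → [0]
neg  → [0]
26   → [0, 26]
idiv → [0]
10   → [0, 10]
neg  → [0, -10]
idiv → [0]
6    → [0, 6]
sub  → [-6]
5    → [-6, 5]
6    → [-6, 5, 6]
12   → [-6, 5, 6, 12]
mul  → [-6, 5, 72]
mul  → [-6, 360]
sub  → [-366]
-6   → [-366, -6]
-8   → [-366, -6, -8]
add  → [-366, -14]
sub  → [-352]
10   → [-352, 10]
sub  → [-362]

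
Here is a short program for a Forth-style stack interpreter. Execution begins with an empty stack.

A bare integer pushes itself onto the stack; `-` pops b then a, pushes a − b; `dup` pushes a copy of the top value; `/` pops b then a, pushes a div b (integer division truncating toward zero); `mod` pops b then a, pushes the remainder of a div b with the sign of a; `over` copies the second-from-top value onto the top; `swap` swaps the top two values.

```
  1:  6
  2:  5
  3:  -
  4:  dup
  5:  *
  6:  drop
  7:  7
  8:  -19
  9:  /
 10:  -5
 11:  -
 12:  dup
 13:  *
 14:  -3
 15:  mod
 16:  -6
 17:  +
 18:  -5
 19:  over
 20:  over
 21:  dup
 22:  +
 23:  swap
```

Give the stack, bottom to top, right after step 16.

[1, -6]

6     6
5     6 5
-     1
dup   1 1
*     1
drop  (empty)
7     7
-19   7 -19
/     0
-5    0 -5
-     5
dup   5 5
*     25
-3    25 -3
mod   1
-6    1 -6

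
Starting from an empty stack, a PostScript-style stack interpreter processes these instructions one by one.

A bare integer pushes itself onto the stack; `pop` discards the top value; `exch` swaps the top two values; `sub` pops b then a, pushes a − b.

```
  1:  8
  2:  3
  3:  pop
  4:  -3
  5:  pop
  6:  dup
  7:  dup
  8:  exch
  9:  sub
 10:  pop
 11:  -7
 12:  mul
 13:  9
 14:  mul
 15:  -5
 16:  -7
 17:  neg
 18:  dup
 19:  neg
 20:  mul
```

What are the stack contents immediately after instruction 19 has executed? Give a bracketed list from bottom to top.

8     [8]
3     [8, 3]
pop   [8]
-3    [8, -3]
pop   [8]
dup   [8, 8]
dup   [8, 8, 8]
exch  [8, 8, 8]
sub   [8, 0]
pop   [8]
-7    [8, -7]
mul   [-56]
9     [-56, 9]
mul   [-504]
-5    [-504, -5]
-7    [-504, -5, -7]
neg   [-504, -5, 7]
dup   [-504, -5, 7, 7]
neg   [-504, -5, 7, -7]

[-504, -5, 7, -7]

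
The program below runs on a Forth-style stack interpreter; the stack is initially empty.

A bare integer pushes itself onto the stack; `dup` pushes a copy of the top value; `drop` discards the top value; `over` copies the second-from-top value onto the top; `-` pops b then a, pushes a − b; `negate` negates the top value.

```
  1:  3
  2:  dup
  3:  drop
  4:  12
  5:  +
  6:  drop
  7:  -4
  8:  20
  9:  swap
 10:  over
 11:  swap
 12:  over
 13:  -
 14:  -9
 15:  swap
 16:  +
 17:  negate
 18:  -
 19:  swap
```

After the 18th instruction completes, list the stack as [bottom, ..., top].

3      : 3
dup    : 3 3
drop   : 3
12     : 3 12
+      : 15
drop   : (empty)
-4     : -4
20     : -4 20
swap   : 20 -4
over   : 20 -4 20
swap   : 20 20 -4
over   : 20 20 -4 20
-      : 20 20 -24
-9     : 20 20 -24 -9
swap   : 20 20 -9 -24
+      : 20 20 -33
negate : 20 20 33
-      : 20 -13

[20, -13]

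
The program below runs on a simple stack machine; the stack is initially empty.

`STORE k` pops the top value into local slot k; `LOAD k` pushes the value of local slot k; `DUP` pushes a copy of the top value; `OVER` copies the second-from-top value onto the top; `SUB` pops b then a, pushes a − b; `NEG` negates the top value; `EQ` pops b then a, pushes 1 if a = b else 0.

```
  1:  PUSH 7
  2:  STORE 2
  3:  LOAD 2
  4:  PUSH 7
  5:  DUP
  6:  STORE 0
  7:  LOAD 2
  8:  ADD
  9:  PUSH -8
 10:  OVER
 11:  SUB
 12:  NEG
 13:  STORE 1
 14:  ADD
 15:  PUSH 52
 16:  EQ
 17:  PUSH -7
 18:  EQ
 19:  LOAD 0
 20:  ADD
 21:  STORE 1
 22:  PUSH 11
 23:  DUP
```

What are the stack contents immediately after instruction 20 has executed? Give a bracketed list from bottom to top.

PUSH 7  → 7
STORE 2 → (empty)
LOAD 2  → 7
PUSH 7  → 7 7
DUP     → 7 7 7
STORE 0 → 7 7
LOAD 2  → 7 7 7
ADD     → 7 14
PUSH -8 → 7 14 -8
OVER    → 7 14 -8 14
SUB     → 7 14 -22
NEG     → 7 14 22
STORE 1 → 7 14
ADD     → 21
PUSH 52 → 21 52
EQ      → 0
PUSH -7 → 0 -7
EQ      → 0
LOAD 0  → 0 7
ADD     → 7

[7]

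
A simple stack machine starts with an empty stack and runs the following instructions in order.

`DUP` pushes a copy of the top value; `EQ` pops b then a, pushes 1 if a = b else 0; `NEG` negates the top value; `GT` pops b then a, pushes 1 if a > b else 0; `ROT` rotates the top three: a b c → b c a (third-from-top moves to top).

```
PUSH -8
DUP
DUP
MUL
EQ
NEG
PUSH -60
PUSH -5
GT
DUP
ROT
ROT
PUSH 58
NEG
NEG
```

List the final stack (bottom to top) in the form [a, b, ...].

[0, 0, 0, 58]

PUSH -8  : -8
DUP      : -8 -8
DUP      : -8 -8 -8
MUL      : -8 64
EQ       : 0
NEG      : 0
PUSH -60 : 0 -60
PUSH -5  : 0 -60 -5
GT       : 0 0
DUP      : 0 0 0
ROT      : 0 0 0
ROT      : 0 0 0
PUSH 58  : 0 0 0 58
NEG      : 0 0 0 -58
NEG      : 0 0 0 58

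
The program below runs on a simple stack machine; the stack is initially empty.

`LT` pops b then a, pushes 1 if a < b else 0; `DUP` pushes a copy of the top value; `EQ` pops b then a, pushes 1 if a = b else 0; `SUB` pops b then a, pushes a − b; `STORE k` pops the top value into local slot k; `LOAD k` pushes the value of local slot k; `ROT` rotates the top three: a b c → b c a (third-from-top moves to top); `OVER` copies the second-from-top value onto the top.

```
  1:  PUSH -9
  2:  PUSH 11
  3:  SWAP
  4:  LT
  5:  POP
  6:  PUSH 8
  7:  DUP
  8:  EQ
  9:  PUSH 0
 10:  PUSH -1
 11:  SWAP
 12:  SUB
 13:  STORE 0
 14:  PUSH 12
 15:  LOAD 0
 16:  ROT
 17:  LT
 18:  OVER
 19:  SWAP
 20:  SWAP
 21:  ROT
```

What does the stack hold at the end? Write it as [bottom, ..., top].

PUSH -9 → -9
PUSH 11 → -9 11
SWAP    → 11 -9
LT      → 0
POP     → (empty)
PUSH 8  → 8
DUP     → 8 8
EQ      → 1
PUSH 0  → 1 0
PUSH -1 → 1 0 -1
SWAP    → 1 -1 0
SUB     → 1 -1
STORE 0 → 1
PUSH 12 → 1 12
LOAD 0  → 1 12 -1
ROT     → 12 -1 1
LT      → 12 1
OVER    → 12 1 12
SWAP    → 12 12 1
SWAP    → 12 1 12
ROT     → 1 12 12

[1, 12, 12]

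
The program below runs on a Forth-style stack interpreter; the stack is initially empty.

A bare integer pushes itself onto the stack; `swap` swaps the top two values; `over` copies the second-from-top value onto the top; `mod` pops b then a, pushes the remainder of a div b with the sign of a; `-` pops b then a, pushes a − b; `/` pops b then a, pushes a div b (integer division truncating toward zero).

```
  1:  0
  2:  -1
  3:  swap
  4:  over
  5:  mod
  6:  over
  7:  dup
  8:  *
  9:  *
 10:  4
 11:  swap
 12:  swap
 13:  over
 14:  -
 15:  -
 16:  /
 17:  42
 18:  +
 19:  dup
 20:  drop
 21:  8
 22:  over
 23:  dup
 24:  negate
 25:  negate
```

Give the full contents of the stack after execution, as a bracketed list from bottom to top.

0      : 0
-1     : 0 -1
swap   : -1 0
over   : -1 0 -1
mod    : -1 0
over   : -1 0 -1
dup    : -1 0 -1 -1
*      : -1 0 1
*      : -1 0
4      : -1 0 4
swap   : -1 4 0
swap   : -1 0 4
over   : -1 0 4 0
-      : -1 0 4
-      : -1 -4
/      : 0
42     : 0 42
+      : 42
dup    : 42 42
drop   : 42
8      : 42 8
over   : 42 8 42
dup    : 42 8 42 42
negate : 42 8 42 -42
negate : 42 8 42 42

[42, 8, 42, 42]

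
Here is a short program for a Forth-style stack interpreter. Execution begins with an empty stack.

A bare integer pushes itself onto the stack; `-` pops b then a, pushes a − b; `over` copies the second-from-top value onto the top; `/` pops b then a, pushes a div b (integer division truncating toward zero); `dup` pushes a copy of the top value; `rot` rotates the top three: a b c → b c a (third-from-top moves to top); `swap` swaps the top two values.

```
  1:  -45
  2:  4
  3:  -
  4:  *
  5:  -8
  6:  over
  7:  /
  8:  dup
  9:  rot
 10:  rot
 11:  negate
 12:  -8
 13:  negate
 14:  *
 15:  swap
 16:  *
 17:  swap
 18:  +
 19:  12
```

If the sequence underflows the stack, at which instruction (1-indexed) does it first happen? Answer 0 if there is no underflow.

-45 -> -45
4   -> -45 4
-   -> -49
*  — needs 2 operands, stack has 1 → underflow

4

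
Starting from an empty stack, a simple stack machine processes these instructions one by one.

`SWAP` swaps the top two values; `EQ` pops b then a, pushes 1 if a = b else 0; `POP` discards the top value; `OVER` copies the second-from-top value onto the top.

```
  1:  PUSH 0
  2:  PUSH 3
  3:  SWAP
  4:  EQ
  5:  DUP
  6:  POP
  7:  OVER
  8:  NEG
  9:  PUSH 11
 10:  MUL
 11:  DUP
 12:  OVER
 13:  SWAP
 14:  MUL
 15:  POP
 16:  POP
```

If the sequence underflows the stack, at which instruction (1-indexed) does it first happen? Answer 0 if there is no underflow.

PUSH 0 : [0]
PUSH 3 : [0, 3]
SWAP   : [3, 0]
EQ     : [0]
DUP    : [0, 0]
POP    : [0]
OVER  — needs 2 operands, stack has 1 → underflow

7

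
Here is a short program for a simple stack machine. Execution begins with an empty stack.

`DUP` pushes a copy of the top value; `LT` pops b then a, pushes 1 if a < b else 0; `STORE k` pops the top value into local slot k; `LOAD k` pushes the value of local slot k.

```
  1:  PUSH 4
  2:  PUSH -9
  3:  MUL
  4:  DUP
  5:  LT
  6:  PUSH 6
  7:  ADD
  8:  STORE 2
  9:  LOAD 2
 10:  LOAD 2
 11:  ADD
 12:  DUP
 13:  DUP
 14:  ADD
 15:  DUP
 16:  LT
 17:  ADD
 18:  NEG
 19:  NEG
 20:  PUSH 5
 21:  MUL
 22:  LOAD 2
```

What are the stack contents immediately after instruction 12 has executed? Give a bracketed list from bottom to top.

[12, 12]

PUSH 4  : [4]
PUSH -9 : [4, -9]
MUL     : [-36]
DUP     : [-36, -36]
LT      : [0]
PUSH 6  : [0, 6]
ADD     : [6]
STORE 2 : []
LOAD 2  : [6]
LOAD 2  : [6, 6]
ADD     : [12]
DUP     : [12, 12]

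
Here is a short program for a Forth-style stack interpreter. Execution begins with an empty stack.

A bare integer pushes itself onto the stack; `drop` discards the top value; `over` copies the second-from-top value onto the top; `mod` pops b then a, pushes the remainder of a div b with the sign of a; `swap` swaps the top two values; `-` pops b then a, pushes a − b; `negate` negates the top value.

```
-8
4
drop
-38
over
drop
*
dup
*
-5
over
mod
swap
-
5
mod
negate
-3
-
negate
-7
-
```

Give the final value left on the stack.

-8     : [-8]
4      : [-8, 4]
drop   : [-8]
-38    : [-8, -38]
over   : [-8, -38, -8]
drop   : [-8, -38]
*      : [304]
dup    : [304, 304]
*      : [92416]
-5     : [92416, -5]
over   : [92416, -5, 92416]
mod    : [92416, -5]
swap   : [-5, 92416]
-      : [-92421]
5      : [-92421, 5]
mod    : [-1]
negate : [1]
-3     : [1, -3]
-      : [4]
negate : [-4]
-7     : [-4, -7]
-      : [3]

3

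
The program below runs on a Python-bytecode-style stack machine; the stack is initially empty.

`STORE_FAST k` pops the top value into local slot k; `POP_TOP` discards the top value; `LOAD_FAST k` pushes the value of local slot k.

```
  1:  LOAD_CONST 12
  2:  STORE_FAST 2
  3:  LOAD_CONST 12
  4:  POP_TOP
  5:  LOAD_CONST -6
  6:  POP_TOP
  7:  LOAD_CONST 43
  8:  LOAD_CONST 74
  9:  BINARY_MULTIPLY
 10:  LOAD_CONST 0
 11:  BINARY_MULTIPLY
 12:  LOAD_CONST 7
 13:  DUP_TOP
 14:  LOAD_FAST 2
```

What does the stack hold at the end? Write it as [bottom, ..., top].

LOAD_CONST 12   → 12
STORE_FAST 2    → (empty)
LOAD_CONST 12   → 12
POP_TOP         → (empty)
LOAD_CONST -6   → -6
POP_TOP         → (empty)
LOAD_CONST 43   → 43
LOAD_CONST 74   → 43 74
BINARY_MULTIPLY → 3182
LOAD_CONST 0    → 3182 0
BINARY_MULTIPLY → 0
LOAD_CONST 7    → 0 7
DUP_TOP         → 0 7 7
LOAD_FAST 2     → 0 7 7 12

[0, 7, 7, 12]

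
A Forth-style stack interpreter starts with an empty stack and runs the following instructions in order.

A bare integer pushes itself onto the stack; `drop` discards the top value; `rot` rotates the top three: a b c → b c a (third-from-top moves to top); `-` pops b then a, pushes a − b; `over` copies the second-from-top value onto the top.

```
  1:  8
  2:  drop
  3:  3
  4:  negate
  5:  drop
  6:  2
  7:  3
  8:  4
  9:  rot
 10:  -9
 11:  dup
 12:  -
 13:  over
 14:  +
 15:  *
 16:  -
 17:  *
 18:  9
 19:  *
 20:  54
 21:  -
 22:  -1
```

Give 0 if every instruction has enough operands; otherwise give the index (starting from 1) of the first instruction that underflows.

0

8      → [8]
drop   → []
3      → [3]
negate → [-3]
drop   → []
2      → [2]
3      → [2, 3]
4      → [2, 3, 4]
rot    → [3, 4, 2]
-9     → [3, 4, 2, -9]
dup    → [3, 4, 2, -9, -9]
-      → [3, 4, 2, 0]
over   → [3, 4, 2, 0, 2]
+      → [3, 4, 2, 2]
*      → [3, 4, 4]
-      → [3, 0]
*      → [0]
9      → [0, 9]
*      → [0]
54     → [0, 54]
-      → [-54]
-1     → [-54, -1]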